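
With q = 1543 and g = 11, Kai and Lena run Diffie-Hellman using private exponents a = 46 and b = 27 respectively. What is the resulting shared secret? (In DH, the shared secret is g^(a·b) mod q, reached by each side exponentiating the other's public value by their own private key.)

587

Kai sends A = g^a mod q = 11^46 mod 1543.
11^1 ≡ 11 (mod 1543)
11^2 = (11^1)^2 ≡ 11^2 = 121 ≡ 121 (mod 1543)
11^4 = (11^2)^2 ≡ 121^2 = 14641 ≡ 754 (mod 1543)
11^8 = (11^4)^2 ≡ 754^2 = 568516 ≡ 692 (mod 1543)
11^16 = (11^8)^2 ≡ 692^2 = 478864 ≡ 534 (mod 1543)
11^32 = (11^16)^2 ≡ 534^2 = 285156 ≡ 1244 (mod 1543)
11^46 = 11^32 · 11^8 · 11^4 · 11^2 ≡ 1244 · 692 · 754 · 121 ≡ 555 (mod 1543).
So A = 555. Lena then computes K = A^b mod q = 555^27 mod 1543.
555^1 ≡ 555 (mod 1543)
555^2 = (555^1)^2 ≡ 555^2 = 308025 ≡ 968 (mod 1543)
555^4 = (555^2)^2 ≡ 968^2 = 937024 ≡ 423 (mod 1543)
555^8 = (555^4)^2 ≡ 423^2 = 178929 ≡ 1484 (mod 1543)
555^16 = (555^8)^2 ≡ 1484^2 = 2202256 ≡ 395 (mod 1543)
555^27 = 555^16 · 555^8 · 555^2 · 555^1 ≡ 395 · 1484 · 968 · 555 ≡ 587 (mod 1543).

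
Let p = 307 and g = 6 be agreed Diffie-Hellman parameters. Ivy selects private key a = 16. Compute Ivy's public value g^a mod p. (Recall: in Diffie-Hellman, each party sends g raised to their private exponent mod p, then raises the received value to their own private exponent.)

Public value = 6^16 mod 307.
6^1 ≡ 6 (mod 307)
6^2 = (6^1)^2 ≡ 6^2 = 36 ≡ 36 (mod 307)
6^4 = (6^2)^2 ≡ 36^2 = 1296 ≡ 68 (mod 307)
6^8 = (6^4)^2 ≡ 68^2 = 4624 ≡ 19 (mod 307)
6^16 = (6^8)^2 ≡ 19^2 = 361 ≡ 54 (mod 307)

54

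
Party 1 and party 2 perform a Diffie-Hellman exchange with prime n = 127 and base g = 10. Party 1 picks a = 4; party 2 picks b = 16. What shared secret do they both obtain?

Party 2 sends B = g^b mod n = 10^16 mod 127.
10^1 ≡ 10 (mod 127)
10^2 = (10^1)^2 ≡ 10^2 = 100 ≡ 100 (mod 127)
10^4 = (10^2)^2 ≡ 100^2 = 10000 ≡ 94 (mod 127)
10^8 = (10^4)^2 ≡ 94^2 = 8836 ≡ 73 (mod 127)
10^16 = (10^8)^2 ≡ 73^2 = 5329 ≡ 122 (mod 127)
So B = 122. Party 1 then computes K = B^a mod n = 122^4 mod 127.
122^1 ≡ 122 (mod 127)
122^2 = (122^1)^2 ≡ 122^2 = 14884 ≡ 25 (mod 127)
122^4 = (122^2)^2 ≡ 25^2 = 625 ≡ 117 (mod 127)

117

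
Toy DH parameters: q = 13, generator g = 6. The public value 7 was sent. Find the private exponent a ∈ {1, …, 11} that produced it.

Try successive powers of 6 modulo 13:
6^1 ≡ 6
6^2 ≡ 10
6^3 ≡ 8
6^4 ≡ 9
6^5 ≡ 2
6^6 ≡ 12
6^7 ≡ 7
Found: a = 7.

7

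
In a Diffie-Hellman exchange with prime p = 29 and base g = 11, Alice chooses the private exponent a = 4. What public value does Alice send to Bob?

25

Public value = 11^4 mod 29.
11^1 ≡ 11 (mod 29)
11^2 = (11^1)^2 ≡ 11^2 = 121 ≡ 5 (mod 29)
11^4 = (11^2)^2 ≡ 5^2 = 25 ≡ 25 (mod 29)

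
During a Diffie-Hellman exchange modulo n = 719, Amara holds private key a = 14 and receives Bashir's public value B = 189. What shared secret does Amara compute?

225

Shared key K = 189^14 mod 719.
189^1 ≡ 189 (mod 719)
189^2 = (189^1)^2 ≡ 189^2 = 35721 ≡ 490 (mod 719)
189^4 = (189^2)^2 ≡ 490^2 = 240100 ≡ 673 (mod 719)
189^8 = (189^4)^2 ≡ 673^2 = 452929 ≡ 678 (mod 719)
189^14 = 189^8 · 189^4 · 189^2 ≡ 678 · 673 · 490 ≡ 225 (mod 719).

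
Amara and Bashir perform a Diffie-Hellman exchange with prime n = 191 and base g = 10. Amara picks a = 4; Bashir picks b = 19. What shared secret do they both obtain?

109

Bashir sends B = g^b mod n = 10^19 mod 191.
10^1 ≡ 10 (mod 191)
10^2 = (10^1)^2 ≡ 10^2 = 100 ≡ 100 (mod 191)
10^4 = (10^2)^2 ≡ 100^2 = 10000 ≡ 68 (mod 191)
10^8 = (10^4)^2 ≡ 68^2 = 4624 ≡ 40 (mod 191)
10^16 = (10^8)^2 ≡ 40^2 = 1600 ≡ 72 (mod 191)
10^19 = 10^16 · 10^2 · 10^1 ≡ 72 · 100 · 10 ≡ 184 (mod 191).
So B = 184. Amara then computes K = B^a mod n = 184^4 mod 191.
184^1 ≡ 184 (mod 191)
184^2 = (184^1)^2 ≡ 184^2 = 33856 ≡ 49 (mod 191)
184^4 = (184^2)^2 ≡ 49^2 = 2401 ≡ 109 (mod 191)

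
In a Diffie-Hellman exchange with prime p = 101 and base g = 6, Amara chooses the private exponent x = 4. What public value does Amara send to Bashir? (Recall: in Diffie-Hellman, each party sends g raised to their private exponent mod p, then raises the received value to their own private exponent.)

84

Public value = 6^4 mod 101.
6^1 ≡ 6 (mod 101)
6^2 = (6^1)^2 ≡ 6^2 = 36 ≡ 36 (mod 101)
6^4 = (6^2)^2 ≡ 36^2 = 1296 ≡ 84 (mod 101)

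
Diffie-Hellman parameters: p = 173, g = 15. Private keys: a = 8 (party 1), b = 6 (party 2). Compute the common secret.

95

Party 1 sends A = g^a mod p = 15^8 mod 173.
15^1 ≡ 15 (mod 173)
15^2 = (15^1)^2 ≡ 15^2 = 225 ≡ 52 (mod 173)
15^4 = (15^2)^2 ≡ 52^2 = 2704 ≡ 109 (mod 173)
15^8 = (15^4)^2 ≡ 109^2 = 11881 ≡ 117 (mod 173)
So A = 117. Party 2 then computes K = A^b mod p = 117^6 mod 173.
117^1 ≡ 117 (mod 173)
117^2 = (117^1)^2 ≡ 117^2 = 13689 ≡ 22 (mod 173)
117^4 = (117^2)^2 ≡ 22^2 = 484 ≡ 138 (mod 173)
117^6 = 117^4 · 117^2 ≡ 138 · 22 ≡ 95 (mod 173).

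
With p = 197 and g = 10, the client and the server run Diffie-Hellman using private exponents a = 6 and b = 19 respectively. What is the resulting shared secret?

The server sends B = g^b mod p = 10^19 mod 197.
10^1 ≡ 10 (mod 197)
10^2 = (10^1)^2 ≡ 10^2 = 100 ≡ 100 (mod 197)
10^4 = (10^2)^2 ≡ 100^2 = 10000 ≡ 150 (mod 197)
10^8 = (10^4)^2 ≡ 150^2 = 22500 ≡ 42 (mod 197)
10^16 = (10^8)^2 ≡ 42^2 = 1764 ≡ 188 (mod 197)
10^19 = 10^16 · 10^2 · 10^1 ≡ 188 · 100 · 10 ≡ 62 (mod 197).
So B = 62. The client then computes K = B^a mod p = 62^6 mod 197.
62^1 ≡ 62 (mod 197)
62^2 = (62^1)^2 ≡ 62^2 = 3844 ≡ 101 (mod 197)
62^4 = (62^2)^2 ≡ 101^2 = 10201 ≡ 154 (mod 197)
62^6 = 62^4 · 62^2 ≡ 154 · 101 ≡ 188 (mod 197).

188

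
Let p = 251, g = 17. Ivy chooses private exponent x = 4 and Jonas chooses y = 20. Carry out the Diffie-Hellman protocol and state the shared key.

94

Ivy sends A = g^x mod p = 17^4 mod 251.
17^1 ≡ 17 (mod 251)
17^2 = (17^1)^2 ≡ 17^2 = 289 ≡ 38 (mod 251)
17^4 = (17^2)^2 ≡ 38^2 = 1444 ≡ 189 (mod 251)
So A = 189. Jonas then computes K = A^y mod p = 189^20 mod 251.
189^1 ≡ 189 (mod 251)
189^2 = (189^1)^2 ≡ 189^2 = 35721 ≡ 79 (mod 251)
189^4 = (189^2)^2 ≡ 79^2 = 6241 ≡ 217 (mod 251)
189^8 = (189^4)^2 ≡ 217^2 = 47089 ≡ 152 (mod 251)
189^16 = (189^8)^2 ≡ 152^2 = 23104 ≡ 12 (mod 251)
189^20 = 189^16 · 189^4 ≡ 12 · 217 ≡ 94 (mod 251).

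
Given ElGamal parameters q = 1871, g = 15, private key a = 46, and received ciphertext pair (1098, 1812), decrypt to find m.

Shared mask s = c₁^a mod q = 1098^46 mod 1871.
1098^1 ≡ 1098 (mod 1871)
1098^2 = (1098^1)^2 ≡ 1098^2 = 1205604 ≡ 680 (mod 1871)
1098^4 = (1098^2)^2 ≡ 680^2 = 462400 ≡ 263 (mod 1871)
1098^8 = (1098^4)^2 ≡ 263^2 = 69169 ≡ 1813 (mod 1871)
1098^16 = (1098^8)^2 ≡ 1813^2 = 3286969 ≡ 1493 (mod 1871)
1098^32 = (1098^16)^2 ≡ 1493^2 = 2229049 ≡ 688 (mod 1871)
1098^46 = 1098^32 · 1098^8 · 1098^4 · 1098^2 ≡ 688 · 1813 · 263 · 680 ≡ 454 (mod 1871).
So s = 454; s⁻¹ ≡ 136 (mod 1871).
m = c₂ · s⁻¹ mod 1871 = 1812 · 136 mod 1871 = 1331.

1331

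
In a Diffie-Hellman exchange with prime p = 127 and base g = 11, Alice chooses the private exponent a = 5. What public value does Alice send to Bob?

Public value = 11^5 mod 127.
11^1 ≡ 11 (mod 127)
11^2 = (11^1)^2 ≡ 11^2 = 121 ≡ 121 (mod 127)
11^4 = (11^2)^2 ≡ 121^2 = 14641 ≡ 36 (mod 127)
11^5 = 11^4 · 11^1 ≡ 36 · 11 ≡ 15 (mod 127).

15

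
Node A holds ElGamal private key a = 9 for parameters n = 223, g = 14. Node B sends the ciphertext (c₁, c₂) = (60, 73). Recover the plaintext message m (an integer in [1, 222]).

130

Shared mask s = c₁^a mod n = 60^9 mod 223.
60^1 ≡ 60 (mod 223)
60^2 = (60^1)^2 ≡ 60^2 = 3600 ≡ 32 (mod 223)
60^4 = (60^2)^2 ≡ 32^2 = 1024 ≡ 132 (mod 223)
60^8 = (60^4)^2 ≡ 132^2 = 17424 ≡ 30 (mod 223)
60^9 = 60^8 · 60^1 ≡ 30 · 60 ≡ 16 (mod 223).
So s = 16; s⁻¹ ≡ 14 (mod 223).
m = c₂ · s⁻¹ mod 223 = 73 · 14 mod 223 = 130.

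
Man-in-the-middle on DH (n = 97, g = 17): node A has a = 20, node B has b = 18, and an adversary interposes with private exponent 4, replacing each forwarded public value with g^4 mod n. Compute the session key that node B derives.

Node B receives an adversary's public value M = 17^4 mod 97 instead of the honest one.
17^1 ≡ 17 (mod 97)
17^2 = (17^1)^2 ≡ 17^2 = 289 ≡ 95 (mod 97)
17^4 = (17^2)^2 ≡ 95^2 = 9025 ≡ 4 (mod 97)
So M = 4. Node B computes K = M^18 mod 97.
4^1 ≡ 4 (mod 97)
4^2 = (4^1)^2 ≡ 4^2 = 16 ≡ 16 (mod 97)
4^4 = (4^2)^2 ≡ 16^2 = 256 ≡ 62 (mod 97)
4^8 = (4^4)^2 ≡ 62^2 = 3844 ≡ 61 (mod 97)
4^16 = (4^8)^2 ≡ 61^2 = 3721 ≡ 35 (mod 97)
4^18 = 4^16 · 4^2 ≡ 35 · 16 ≡ 75 (mod 97).

75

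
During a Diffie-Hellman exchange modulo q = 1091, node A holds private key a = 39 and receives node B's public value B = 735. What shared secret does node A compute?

58

Shared key K = 735^39 mod 1091.
735^1 ≡ 735 (mod 1091)
735^2 = (735^1)^2 ≡ 735^2 = 540225 ≡ 180 (mod 1091)
735^4 = (735^2)^2 ≡ 180^2 = 32400 ≡ 761 (mod 1091)
735^8 = (735^4)^2 ≡ 761^2 = 579121 ≡ 891 (mod 1091)
735^16 = (735^8)^2 ≡ 891^2 = 793881 ≡ 724 (mod 1091)
735^32 = (735^16)^2 ≡ 724^2 = 524176 ≡ 496 (mod 1091)
735^39 = 735^32 · 735^4 · 735^2 · 735^1 ≡ 496 · 761 · 180 · 735 ≡ 58 (mod 1091).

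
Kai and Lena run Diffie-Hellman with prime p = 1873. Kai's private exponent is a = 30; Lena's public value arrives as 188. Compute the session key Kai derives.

503

Shared key K = 188^30 mod 1873.
188^1 ≡ 188 (mod 1873)
188^2 = (188^1)^2 ≡ 188^2 = 35344 ≡ 1630 (mod 1873)
188^4 = (188^2)^2 ≡ 1630^2 = 2656900 ≡ 986 (mod 1873)
188^8 = (188^4)^2 ≡ 986^2 = 972196 ≡ 109 (mod 1873)
188^16 = (188^8)^2 ≡ 109^2 = 11881 ≡ 643 (mod 1873)
188^30 = 188^16 · 188^8 · 188^4 · 188^2 ≡ 643 · 109 · 986 · 1630 ≡ 503 (mod 1873).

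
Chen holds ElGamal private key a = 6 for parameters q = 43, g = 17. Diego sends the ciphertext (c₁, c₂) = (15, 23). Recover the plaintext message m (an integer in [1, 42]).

Shared mask s = c₁^a mod q = 15^6 mod 43.
15^1 ≡ 15 (mod 43)
15^2 = (15^1)^2 ≡ 15^2 = 225 ≡ 10 (mod 43)
15^4 = (15^2)^2 ≡ 10^2 = 100 ≡ 14 (mod 43)
15^6 = 15^4 · 15^2 ≡ 14 · 10 ≡ 11 (mod 43).
So s = 11; s⁻¹ ≡ 4 (mod 43).
m = c₂ · s⁻¹ mod 43 = 23 · 4 mod 43 = 6.

6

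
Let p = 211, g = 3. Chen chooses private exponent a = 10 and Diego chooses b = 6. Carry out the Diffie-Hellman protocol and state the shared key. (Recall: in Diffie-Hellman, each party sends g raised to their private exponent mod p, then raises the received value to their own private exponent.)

123

Diego sends B = g^b mod p = 3^6 mod 211.
3^1 ≡ 3 (mod 211)
3^2 = (3^1)^2 ≡ 3^2 = 9 ≡ 9 (mod 211)
3^4 = (3^2)^2 ≡ 9^2 = 81 ≡ 81 (mod 211)
3^6 = 3^4 · 3^2 ≡ 81 · 9 ≡ 96 (mod 211).
So B = 96. Chen then computes K = B^a mod p = 96^10 mod 211.
96^1 ≡ 96 (mod 211)
96^2 = (96^1)^2 ≡ 96^2 = 9216 ≡ 143 (mod 211)
96^4 = (96^2)^2 ≡ 143^2 = 20449 ≡ 193 (mod 211)
96^8 = (96^4)^2 ≡ 193^2 = 37249 ≡ 113 (mod 211)
96^10 = 96^8 · 96^2 ≡ 113 · 143 ≡ 123 (mod 211).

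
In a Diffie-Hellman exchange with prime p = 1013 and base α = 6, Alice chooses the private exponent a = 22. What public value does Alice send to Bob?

92

Public value = 6^22 mod 1013.
6^1 ≡ 6 (mod 1013)
6^2 = (6^1)^2 ≡ 6^2 = 36 ≡ 36 (mod 1013)
6^4 = (6^2)^2 ≡ 36^2 = 1296 ≡ 283 (mod 1013)
6^8 = (6^4)^2 ≡ 283^2 = 80089 ≡ 62 (mod 1013)
6^16 = (6^8)^2 ≡ 62^2 = 3844 ≡ 805 (mod 1013)
6^22 = 6^16 · 6^4 · 6^2 ≡ 805 · 283 · 36 ≡ 92 (mod 1013).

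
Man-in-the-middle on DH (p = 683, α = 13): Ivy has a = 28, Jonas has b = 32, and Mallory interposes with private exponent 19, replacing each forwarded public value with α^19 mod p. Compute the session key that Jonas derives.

304

Jonas receives Mallory's public value M = 13^19 mod 683 instead of the honest one.
13^1 ≡ 13 (mod 683)
13^2 = (13^1)^2 ≡ 13^2 = 169 ≡ 169 (mod 683)
13^4 = (13^2)^2 ≡ 169^2 = 28561 ≡ 558 (mod 683)
13^8 = (13^4)^2 ≡ 558^2 = 311364 ≡ 599 (mod 683)
13^16 = (13^8)^2 ≡ 599^2 = 358801 ≡ 226 (mod 683)
13^19 = 13^16 · 13^2 · 13^1 ≡ 226 · 169 · 13 ≡ 664 (mod 683).
So M = 664. Jonas computes K = M^32 mod 683.
664^1 ≡ 664 (mod 683)
664^2 = (664^1)^2 ≡ 664^2 = 440896 ≡ 361 (mod 683)
664^4 = (664^2)^2 ≡ 361^2 = 130321 ≡ 551 (mod 683)
664^8 = (664^4)^2 ≡ 551^2 = 303601 ≡ 349 (mod 683)
664^16 = (664^8)^2 ≡ 349^2 = 121801 ≡ 227 (mod 683)
664^32 = (664^16)^2 ≡ 227^2 = 51529 ≡ 304 (mod 683)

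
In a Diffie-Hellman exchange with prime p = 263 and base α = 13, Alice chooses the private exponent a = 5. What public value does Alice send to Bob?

200

Public value = 13^{5} \pmod{263}.
13^1 ≡ 13 (mod 263)
13^2 = (13^1)^2 ≡ 13^2 = 169 ≡ 169 (mod 263)
13^4 = (13^2)^2 ≡ 169^2 = 28561 ≡ 157 (mod 263)
13^5 = 13^4 · 13^1 ≡ 157 · 13 ≡ 200 (mod 263).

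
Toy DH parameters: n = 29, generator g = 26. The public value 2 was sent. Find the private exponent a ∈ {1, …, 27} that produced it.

3

Try successive powers of 26 modulo 29:
26^1 ≡ 26
26^2 ≡ 9
26^3 ≡ 2
Found: a = 3.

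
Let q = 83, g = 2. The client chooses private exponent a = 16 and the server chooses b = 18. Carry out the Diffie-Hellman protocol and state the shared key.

The server sends B = g^b mod q = 2^18 mod 83.
2^1 ≡ 2 (mod 83)
2^2 = (2^1)^2 ≡ 2^2 = 4 ≡ 4 (mod 83)
2^4 = (2^2)^2 ≡ 4^2 = 16 ≡ 16 (mod 83)
2^8 = (2^4)^2 ≡ 16^2 = 256 ≡ 7 (mod 83)
2^16 = (2^8)^2 ≡ 7^2 = 49 ≡ 49 (mod 83)
2^18 = 2^16 · 2^2 ≡ 49 · 4 ≡ 30 (mod 83).
So B = 30. The client then computes K = B^a mod q = 30^16 mod 83.
30^1 ≡ 30 (mod 83)
30^2 = (30^1)^2 ≡ 30^2 = 900 ≡ 70 (mod 83)
30^4 = (30^2)^2 ≡ 70^2 = 4900 ≡ 3 (mod 83)
30^8 = (30^4)^2 ≡ 3^2 = 9 ≡ 9 (mod 83)
30^16 = (30^8)^2 ≡ 9^2 = 81 ≡ 81 (mod 83)

81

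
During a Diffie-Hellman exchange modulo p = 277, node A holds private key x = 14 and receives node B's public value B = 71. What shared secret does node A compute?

Shared key K = 71^14 mod 277.
71^1 ≡ 71 (mod 277)
71^2 = (71^1)^2 ≡ 71^2 = 5041 ≡ 55 (mod 277)
71^4 = (71^2)^2 ≡ 55^2 = 3025 ≡ 255 (mod 277)
71^8 = (71^4)^2 ≡ 255^2 = 65025 ≡ 207 (mod 277)
71^14 = 71^8 · 71^4 · 71^2 ≡ 207 · 255 · 55 ≡ 215 (mod 277).

215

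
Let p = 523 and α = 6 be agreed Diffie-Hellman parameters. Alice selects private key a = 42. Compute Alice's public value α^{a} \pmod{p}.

Public value = 6^{42} \pmod{523}.
6^1 ≡ 6 (mod 523)
6^2 = (6^1)^2 ≡ 6^2 = 36 ≡ 36 (mod 523)
6^4 = (6^2)^2 ≡ 36^2 = 1296 ≡ 250 (mod 523)
6^8 = (6^4)^2 ≡ 250^2 = 62500 ≡ 263 (mod 523)
6^16 = (6^8)^2 ≡ 263^2 = 69169 ≡ 133 (mod 523)
6^32 = (6^16)^2 ≡ 133^2 = 17689 ≡ 430 (mod 523)
6^42 = 6^32 · 6^8 · 6^2 ≡ 430 · 263 · 36 ≡ 208 (mod 523).

208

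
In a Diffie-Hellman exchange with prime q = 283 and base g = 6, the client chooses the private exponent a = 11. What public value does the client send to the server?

Public value = 6^11 mod 283.
6^1 ≡ 6 (mod 283)
6^2 = (6^1)^2 ≡ 6^2 = 36 ≡ 36 (mod 283)
6^4 = (6^2)^2 ≡ 36^2 = 1296 ≡ 164 (mod 283)
6^8 = (6^4)^2 ≡ 164^2 = 26896 ≡ 11 (mod 283)
6^11 = 6^8 · 6^2 · 6^1 ≡ 11 · 36 · 6 ≡ 112 (mod 283).

112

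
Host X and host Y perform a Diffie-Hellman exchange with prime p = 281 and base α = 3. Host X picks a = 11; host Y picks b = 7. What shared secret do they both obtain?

Host Y sends B = α^b mod p = 3^7 mod 281.
3^1 ≡ 3 (mod 281)
3^2 = (3^1)^2 ≡ 3^2 = 9 ≡ 9 (mod 281)
3^4 = (3^2)^2 ≡ 9^2 = 81 ≡ 81 (mod 281)
3^7 = 3^4 · 3^2 · 3^1 ≡ 81 · 9 · 3 ≡ 220 (mod 281).
So B = 220. Host X then computes K = B^a mod p = 220^11 mod 281.
220^1 ≡ 220 (mod 281)
220^2 = (220^1)^2 ≡ 220^2 = 48400 ≡ 68 (mod 281)
220^4 = (220^2)^2 ≡ 68^2 = 4624 ≡ 128 (mod 281)
220^8 = (220^4)^2 ≡ 128^2 = 16384 ≡ 86 (mod 281)
220^11 = 220^8 · 220^2 · 220^1 ≡ 86 · 68 · 220 ≡ 142 (mod 281).

142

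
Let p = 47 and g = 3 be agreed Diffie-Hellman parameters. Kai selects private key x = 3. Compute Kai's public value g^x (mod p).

27

Public value = 3^3 (mod 47).
3^1 ≡ 3 (mod 47)
3^2 = (3^1)^2 ≡ 3^2 = 9 ≡ 9 (mod 47)
3^3 = 3^2 · 3^1 ≡ 9 · 3 ≡ 27 (mod 47).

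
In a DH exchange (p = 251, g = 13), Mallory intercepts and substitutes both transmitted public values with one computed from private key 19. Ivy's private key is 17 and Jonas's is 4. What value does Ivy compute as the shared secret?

118

Ivy receives Mallory's public value M = 13^19 mod 251 instead of the honest one.
13^1 ≡ 13 (mod 251)
13^2 = (13^1)^2 ≡ 13^2 = 169 ≡ 169 (mod 251)
13^4 = (13^2)^2 ≡ 169^2 = 28561 ≡ 198 (mod 251)
13^8 = (13^4)^2 ≡ 198^2 = 39204 ≡ 48 (mod 251)
13^16 = (13^8)^2 ≡ 48^2 = 2304 ≡ 45 (mod 251)
13^19 = 13^16 · 13^2 · 13^1 ≡ 45 · 169 · 13 ≡ 222 (mod 251).
So M = 222. Ivy computes K = M^17 mod 251.
222^1 ≡ 222 (mod 251)
222^2 = (222^1)^2 ≡ 222^2 = 49284 ≡ 88 (mod 251)
222^4 = (222^2)^2 ≡ 88^2 = 7744 ≡ 214 (mod 251)
222^8 = (222^4)^2 ≡ 214^2 = 45796 ≡ 114 (mod 251)
222^16 = (222^8)^2 ≡ 114^2 = 12996 ≡ 195 (mod 251)
222^17 = 222^16 · 222^1 ≡ 195 · 222 ≡ 118 (mod 251).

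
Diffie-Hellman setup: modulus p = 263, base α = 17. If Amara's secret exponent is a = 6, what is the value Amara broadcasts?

218

Public value = 17^6 mod 263.
17^1 ≡ 17 (mod 263)
17^2 = (17^1)^2 ≡ 17^2 = 289 ≡ 26 (mod 263)
17^4 = (17^2)^2 ≡ 26^2 = 676 ≡ 150 (mod 263)
17^6 = 17^4 · 17^2 ≡ 150 · 26 ≡ 218 (mod 263).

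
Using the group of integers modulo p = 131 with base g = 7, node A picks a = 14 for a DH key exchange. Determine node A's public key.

34

Public value = 7^14 mod 131.
7^1 ≡ 7 (mod 131)
7^2 = (7^1)^2 ≡ 7^2 = 49 ≡ 49 (mod 131)
7^4 = (7^2)^2 ≡ 49^2 = 2401 ≡ 43 (mod 131)
7^8 = (7^4)^2 ≡ 43^2 = 1849 ≡ 15 (mod 131)
7^14 = 7^8 · 7^4 · 7^2 ≡ 15 · 43 · 49 ≡ 34 (mod 131).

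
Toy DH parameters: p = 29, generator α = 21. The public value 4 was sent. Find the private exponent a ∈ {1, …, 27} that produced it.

Try successive powers of 21 modulo 29:
21^1 ≡ 21
21^2 ≡ 6
21^3 ≡ 10
21^4 ≡ 7
21^5 ≡ 2
21^6 ≡ 13
21^7 ≡ 12
21^8 ≡ 20
21^9 ≡ 14
21^10 ≡ 4
Found: a = 10.

10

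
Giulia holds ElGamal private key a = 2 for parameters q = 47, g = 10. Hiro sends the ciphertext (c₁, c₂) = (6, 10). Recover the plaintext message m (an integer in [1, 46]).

29

Shared mask s = c₁^a mod q = 6^2 mod 47.
6^1 ≡ 6 (mod 47)
6^2 = (6^1)^2 ≡ 6^2 = 36 ≡ 36 (mod 47)
So s = 36; s⁻¹ ≡ 17 (mod 47).
m = c₂ · s⁻¹ mod 47 = 10 · 17 mod 47 = 29.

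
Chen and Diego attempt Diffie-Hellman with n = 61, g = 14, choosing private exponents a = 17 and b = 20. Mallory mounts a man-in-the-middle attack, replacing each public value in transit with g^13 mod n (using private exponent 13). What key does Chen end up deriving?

48

Chen receives Mallory's public value M = 14^13 mod 61 instead of the honest one.
14^1 ≡ 14 (mod 61)
14^2 = (14^1)^2 ≡ 14^2 = 196 ≡ 13 (mod 61)
14^4 = (14^2)^2 ≡ 13^2 = 169 ≡ 47 (mod 61)
14^8 = (14^4)^2 ≡ 47^2 = 2209 ≡ 13 (mod 61)
14^13 = 14^8 · 14^4 · 14^1 ≡ 13 · 47 · 14 ≡ 14 (mod 61).
So M = 14. Chen computes K = M^17 mod 61.
14^1 ≡ 14 (mod 61)
14^2 = (14^1)^2 ≡ 14^2 = 196 ≡ 13 (mod 61)
14^4 = (14^2)^2 ≡ 13^2 = 169 ≡ 47 (mod 61)
14^8 = (14^4)^2 ≡ 47^2 = 2209 ≡ 13 (mod 61)
14^16 = (14^8)^2 ≡ 13^2 = 169 ≡ 47 (mod 61)
14^17 = 14^16 · 14^1 ≡ 47 · 14 ≡ 48 (mod 61).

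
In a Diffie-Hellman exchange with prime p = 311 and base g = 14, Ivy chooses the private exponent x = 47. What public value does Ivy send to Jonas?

Public value = 14^47 mod 311.
14^1 ≡ 14 (mod 311)
14^2 = (14^1)^2 ≡ 14^2 = 196 ≡ 196 (mod 311)
14^4 = (14^2)^2 ≡ 196^2 = 38416 ≡ 163 (mod 311)
14^8 = (14^4)^2 ≡ 163^2 = 26569 ≡ 134 (mod 311)
14^16 = (14^8)^2 ≡ 134^2 = 17956 ≡ 229 (mod 311)
14^32 = (14^16)^2 ≡ 229^2 = 52441 ≡ 193 (mod 311)
14^47 = 14^32 · 14^8 · 14^4 · 14^2 · 14^1 ≡ 193 · 134 · 163 · 196 · 14 ≡ 158 (mod 311).

158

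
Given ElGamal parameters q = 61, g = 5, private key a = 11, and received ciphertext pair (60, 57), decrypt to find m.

Shared mask s = c₁^a mod q = 60^11 mod 61.
60^1 ≡ 60 (mod 61)
60^2 = (60^1)^2 ≡ 60^2 = 3600 ≡ 1 (mod 61)
60^4 = (60^2)^2 ≡ 1^2 = 1 ≡ 1 (mod 61)
60^8 = (60^4)^2 ≡ 1^2 = 1 ≡ 1 (mod 61)
60^11 = 60^8 · 60^2 · 60^1 ≡ 1 · 1 · 60 ≡ 60 (mod 61).
So s = 60; s⁻¹ ≡ 60 (mod 61).
m = c₂ · s⁻¹ mod 61 = 57 · 60 mod 61 = 4.

4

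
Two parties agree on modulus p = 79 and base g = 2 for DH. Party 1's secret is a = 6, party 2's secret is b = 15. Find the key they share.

Party 2 sends B = g^b mod p = 2^15 mod 79.
2^1 ≡ 2 (mod 79)
2^2 = (2^1)^2 ≡ 2^2 = 4 ≡ 4 (mod 79)
2^4 = (2^2)^2 ≡ 4^2 = 16 ≡ 16 (mod 79)
2^8 = (2^4)^2 ≡ 16^2 = 256 ≡ 19 (mod 79)
2^15 = 2^8 · 2^4 · 2^2 · 2^1 ≡ 19 · 16 · 4 · 2 ≡ 62 (mod 79).
So B = 62. Party 1 then computes K = B^a mod p = 62^6 mod 79.
62^1 ≡ 62 (mod 79)
62^2 = (62^1)^2 ≡ 62^2 = 3844 ≡ 52 (mod 79)
62^4 = (62^2)^2 ≡ 52^2 = 2704 ≡ 18 (mod 79)
62^6 = 62^4 · 62^2 ≡ 18 · 52 ≡ 67 (mod 79).

67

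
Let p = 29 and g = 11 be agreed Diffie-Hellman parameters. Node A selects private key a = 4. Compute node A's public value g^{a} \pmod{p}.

25

Public value = 11^{4} \pmod{29}.
11^1 ≡ 11 (mod 29)
11^2 = (11^1)^2 ≡ 11^2 = 121 ≡ 5 (mod 29)
11^4 = (11^2)^2 ≡ 5^2 = 25 ≡ 25 (mod 29)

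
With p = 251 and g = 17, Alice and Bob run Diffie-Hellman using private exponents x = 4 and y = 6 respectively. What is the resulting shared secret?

Bob sends B = g^y mod p = 17^6 mod 251.
17^1 ≡ 17 (mod 251)
17^2 = (17^1)^2 ≡ 17^2 = 289 ≡ 38 (mod 251)
17^4 = (17^2)^2 ≡ 38^2 = 1444 ≡ 189 (mod 251)
17^6 = 17^4 · 17^2 ≡ 189 · 38 ≡ 154 (mod 251).
So B = 154. Alice then computes K = B^x mod p = 154^4 mod 251.
154^1 ≡ 154 (mod 251)
154^2 = (154^1)^2 ≡ 154^2 = 23716 ≡ 122 (mod 251)
154^4 = (154^2)^2 ≡ 122^2 = 14884 ≡ 75 (mod 251)

75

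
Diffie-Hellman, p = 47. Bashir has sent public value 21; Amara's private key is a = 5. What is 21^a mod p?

36

Shared key K = 21^5 mod 47.
21^1 ≡ 21 (mod 47)
21^2 = (21^1)^2 ≡ 21^2 = 441 ≡ 18 (mod 47)
21^4 = (21^2)^2 ≡ 18^2 = 324 ≡ 42 (mod 47)
21^5 = 21^4 · 21^1 ≡ 42 · 21 ≡ 36 (mod 47).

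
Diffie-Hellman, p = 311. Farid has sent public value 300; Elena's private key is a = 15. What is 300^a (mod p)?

260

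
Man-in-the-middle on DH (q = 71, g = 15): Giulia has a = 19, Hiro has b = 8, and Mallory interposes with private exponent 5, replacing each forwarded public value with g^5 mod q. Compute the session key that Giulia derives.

Giulia receives Mallory's public value M = 15^5 mod 71 instead of the honest one.
15^1 ≡ 15 (mod 71)
15^2 = (15^1)^2 ≡ 15^2 = 225 ≡ 12 (mod 71)
15^4 = (15^2)^2 ≡ 12^2 = 144 ≡ 2 (mod 71)
15^5 = 15^4 · 15^1 ≡ 2 · 15 ≡ 30 (mod 71).
So M = 30. Giulia computes K = M^19 mod 71.
30^1 ≡ 30 (mod 71)
30^2 = (30^1)^2 ≡ 30^2 = 900 ≡ 48 (mod 71)
30^4 = (30^2)^2 ≡ 48^2 = 2304 ≡ 32 (mod 71)
30^8 = (30^4)^2 ≡ 32^2 = 1024 ≡ 30 (mod 71)
30^16 = (30^8)^2 ≡ 30^2 = 900 ≡ 48 (mod 71)
30^19 = 30^16 · 30^2 · 30^1 ≡ 48 · 48 · 30 ≡ 37 (mod 71).

37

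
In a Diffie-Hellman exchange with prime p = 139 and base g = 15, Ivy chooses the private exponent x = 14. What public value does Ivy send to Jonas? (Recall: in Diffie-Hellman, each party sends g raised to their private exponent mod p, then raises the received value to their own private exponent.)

Public value = 15^14 (mod 139).
15^1 ≡ 15 (mod 139)
15^2 = (15^1)^2 ≡ 15^2 = 225 ≡ 86 (mod 139)
15^4 = (15^2)^2 ≡ 86^2 = 7396 ≡ 29 (mod 139)
15^8 = (15^4)^2 ≡ 29^2 = 841 ≡ 7 (mod 139)
15^14 = 15^8 · 15^4 · 15^2 ≡ 7 · 29 · 86 ≡ 83 (mod 139).

83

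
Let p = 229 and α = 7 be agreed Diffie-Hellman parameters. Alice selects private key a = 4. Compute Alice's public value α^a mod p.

111

Public value = 7^4 mod 229.
7^1 ≡ 7 (mod 229)
7^2 = (7^1)^2 ≡ 7^2 = 49 ≡ 49 (mod 229)
7^4 = (7^2)^2 ≡ 49^2 = 2401 ≡ 111 (mod 229)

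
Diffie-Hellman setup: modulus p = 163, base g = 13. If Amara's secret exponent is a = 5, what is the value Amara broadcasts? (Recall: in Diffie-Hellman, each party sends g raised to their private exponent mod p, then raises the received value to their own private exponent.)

Public value = 13^5 (mod 163).
13^1 ≡ 13 (mod 163)
13^2 = (13^1)^2 ≡ 13^2 = 169 ≡ 6 (mod 163)
13^4 = (13^2)^2 ≡ 6^2 = 36 ≡ 36 (mod 163)
13^5 = 13^4 · 13^1 ≡ 36 · 13 ≡ 142 (mod 163).

142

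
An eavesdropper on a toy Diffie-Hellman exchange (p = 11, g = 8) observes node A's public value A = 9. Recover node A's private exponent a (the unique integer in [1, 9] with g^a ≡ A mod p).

2

Try successive powers of 8 modulo 11:
8^1 ≡ 8
8^2 ≡ 9
Found: a = 2.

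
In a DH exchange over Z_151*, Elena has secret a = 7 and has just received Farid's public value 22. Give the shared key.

Shared key K = 22^7 mod 151.
22^1 ≡ 22 (mod 151)
22^2 = (22^1)^2 ≡ 22^2 = 484 ≡ 31 (mod 151)
22^4 = (22^2)^2 ≡ 31^2 = 961 ≡ 55 (mod 151)
22^7 = 22^4 · 22^2 · 22^1 ≡ 55 · 31 · 22 ≡ 62 (mod 151).

62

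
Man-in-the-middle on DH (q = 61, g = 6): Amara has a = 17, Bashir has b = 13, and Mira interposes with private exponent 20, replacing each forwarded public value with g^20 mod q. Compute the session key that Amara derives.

Amara receives Mira's public value M = 6^20 mod 61 instead of the honest one.
6^1 ≡ 6 (mod 61)
6^2 = (6^1)^2 ≡ 6^2 = 36 ≡ 36 (mod 61)
6^4 = (6^2)^2 ≡ 36^2 = 1296 ≡ 15 (mod 61)
6^8 = (6^4)^2 ≡ 15^2 = 225 ≡ 42 (mod 61)
6^16 = (6^8)^2 ≡ 42^2 = 1764 ≡ 56 (mod 61)
6^20 = 6^16 · 6^4 ≡ 56 · 15 ≡ 47 (mod 61).
So M = 47. Amara computes K = M^17 mod 61.
47^1 ≡ 47 (mod 61)
47^2 = (47^1)^2 ≡ 47^2 = 2209 ≡ 13 (mod 61)
47^4 = (47^2)^2 ≡ 13^2 = 169 ≡ 47 (mod 61)
47^8 = (47^4)^2 ≡ 47^2 = 2209 ≡ 13 (mod 61)
47^16 = (47^8)^2 ≡ 13^2 = 169 ≡ 47 (mod 61)
47^17 = 47^16 · 47^1 ≡ 47 · 47 ≡ 13 (mod 61).

13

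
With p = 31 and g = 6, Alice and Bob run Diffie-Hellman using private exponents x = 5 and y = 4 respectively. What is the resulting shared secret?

Bob sends B = g^y mod p = 6^4 mod 31.
6^1 ≡ 6 (mod 31)
6^2 = (6^1)^2 ≡ 6^2 = 36 ≡ 5 (mod 31)
6^4 = (6^2)^2 ≡ 5^2 = 25 ≡ 25 (mod 31)
So B = 25. Alice then computes K = B^x mod p = 25^5 mod 31.
25^1 ≡ 25 (mod 31)
25^2 = (25^1)^2 ≡ 25^2 = 625 ≡ 5 (mod 31)
25^4 = (25^2)^2 ≡ 5^2 = 25 ≡ 25 (mod 31)
25^5 = 25^4 · 25^1 ≡ 25 · 25 ≡ 5 (mod 31).

5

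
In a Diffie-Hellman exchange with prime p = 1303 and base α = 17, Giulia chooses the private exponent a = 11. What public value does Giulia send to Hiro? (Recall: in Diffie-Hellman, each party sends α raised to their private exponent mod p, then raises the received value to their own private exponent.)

Public value = 17^11 (mod 1303).
17^1 ≡ 17 (mod 1303)
17^2 = (17^1)^2 ≡ 17^2 = 289 ≡ 289 (mod 1303)
17^4 = (17^2)^2 ≡ 289^2 = 83521 ≡ 129 (mod 1303)
17^8 = (17^4)^2 ≡ 129^2 = 16641 ≡ 1005 (mod 1303)
17^11 = 17^8 · 17^2 · 17^1 ≡ 1005 · 289 · 17 ≡ 498 (mod 1303).

498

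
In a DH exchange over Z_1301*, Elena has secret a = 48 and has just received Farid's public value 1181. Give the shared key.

1296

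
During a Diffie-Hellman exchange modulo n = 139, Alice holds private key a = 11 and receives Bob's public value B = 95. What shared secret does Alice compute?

94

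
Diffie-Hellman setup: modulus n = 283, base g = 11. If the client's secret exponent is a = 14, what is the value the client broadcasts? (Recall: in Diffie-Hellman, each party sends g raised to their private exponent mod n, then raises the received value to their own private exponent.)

Public value = 11^14 mod 283.
11^1 ≡ 11 (mod 283)
11^2 = (11^1)^2 ≡ 11^2 = 121 ≡ 121 (mod 283)
11^4 = (11^2)^2 ≡ 121^2 = 14641 ≡ 208 (mod 283)
11^8 = (11^4)^2 ≡ 208^2 = 43264 ≡ 248 (mod 283)
11^14 = 11^8 · 11^4 · 11^2 ≡ 248 · 208 · 121 ≡ 99 (mod 283).

99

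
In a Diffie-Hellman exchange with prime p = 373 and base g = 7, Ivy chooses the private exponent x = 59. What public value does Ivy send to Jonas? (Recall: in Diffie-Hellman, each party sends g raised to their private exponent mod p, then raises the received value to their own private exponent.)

Public value = 7^59 mod 373.
7^1 ≡ 7 (mod 373)
7^2 = (7^1)^2 ≡ 7^2 = 49 ≡ 49 (mod 373)
7^4 = (7^2)^2 ≡ 49^2 = 2401 ≡ 163 (mod 373)
7^8 = (7^4)^2 ≡ 163^2 = 26569 ≡ 86 (mod 373)
7^16 = (7^8)^2 ≡ 86^2 = 7396 ≡ 309 (mod 373)
7^32 = (7^16)^2 ≡ 309^2 = 95481 ≡ 366 (mod 373)
7^59 = 7^32 · 7^16 · 7^8 · 7^2 · 7^1 ≡ 366 · 309 · 86 · 49 · 7 ≡ 87 (mod 373).

87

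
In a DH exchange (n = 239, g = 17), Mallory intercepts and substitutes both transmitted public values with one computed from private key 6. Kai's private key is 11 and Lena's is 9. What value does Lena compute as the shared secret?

85

Lena receives Mallory's public value M = 17^6 mod 239 instead of the honest one.
17^1 ≡ 17 (mod 239)
17^2 = (17^1)^2 ≡ 17^2 = 289 ≡ 50 (mod 239)
17^4 = (17^2)^2 ≡ 50^2 = 2500 ≡ 110 (mod 239)
17^6 = 17^4 · 17^2 ≡ 110 · 50 ≡ 3 (mod 239).
So M = 3. Lena computes K = M^9 mod 239.
3^1 ≡ 3 (mod 239)
3^2 = (3^1)^2 ≡ 3^2 = 9 ≡ 9 (mod 239)
3^4 = (3^2)^2 ≡ 9^2 = 81 ≡ 81 (mod 239)
3^8 = (3^4)^2 ≡ 81^2 = 6561 ≡ 108 (mod 239)
3^9 = 3^8 · 3^1 ≡ 108 · 3 ≡ 85 (mod 239).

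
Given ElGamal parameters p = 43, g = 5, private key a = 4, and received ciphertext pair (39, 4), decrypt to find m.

Shared mask s = c₁^a mod p = 39^4 mod 43.
39^1 ≡ 39 (mod 43)
39^2 = (39^1)^2 ≡ 39^2 = 1521 ≡ 16 (mod 43)
39^4 = (39^2)^2 ≡ 16^2 = 256 ≡ 41 (mod 43)
So s = 41; s⁻¹ ≡ 21 (mod 43).
m = c₂ · s⁻¹ mod 43 = 4 · 21 mod 43 = 41.

41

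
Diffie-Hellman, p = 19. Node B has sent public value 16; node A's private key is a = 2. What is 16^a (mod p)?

9

Shared key K = 16^2 mod 19.
16^1 ≡ 16 (mod 19)
16^2 = (16^1)^2 ≡ 16^2 = 256 ≡ 9 (mod 19)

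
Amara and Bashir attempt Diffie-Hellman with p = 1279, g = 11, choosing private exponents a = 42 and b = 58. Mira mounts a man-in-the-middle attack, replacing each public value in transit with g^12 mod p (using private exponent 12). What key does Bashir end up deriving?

Bashir receives Mira's public value M = 11^12 mod 1279 instead of the honest one.
11^1 ≡ 11 (mod 1279)
11^2 = (11^1)^2 ≡ 11^2 = 121 ≡ 121 (mod 1279)
11^4 = (11^2)^2 ≡ 121^2 = 14641 ≡ 572 (mod 1279)
11^8 = (11^4)^2 ≡ 572^2 = 327184 ≡ 1039 (mod 1279)
11^12 = 11^8 · 11^4 ≡ 1039 · 572 ≡ 852 (mod 1279).
So M = 852. Bashir computes K = M^58 mod 1279.
852^1 ≡ 852 (mod 1279)
852^2 = (852^1)^2 ≡ 852^2 = 725904 ≡ 711 (mod 1279)
852^4 = (852^2)^2 ≡ 711^2 = 505521 ≡ 316 (mod 1279)
852^8 = (852^4)^2 ≡ 316^2 = 99856 ≡ 94 (mod 1279)
852^16 = (852^8)^2 ≡ 94^2 = 8836 ≡ 1162 (mod 1279)
852^32 = (852^16)^2 ≡ 1162^2 = 1350244 ≡ 899 (mod 1279)
852^58 = 852^32 · 852^16 · 852^8 · 852^2 ≡ 899 · 1162 · 94 · 711 ≡ 332 (mod 1279).

332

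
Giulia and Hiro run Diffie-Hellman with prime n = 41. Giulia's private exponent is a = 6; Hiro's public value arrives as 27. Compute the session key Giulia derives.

Shared key K = 27^6 mod 41.
27^1 ≡ 27 (mod 41)
27^2 = (27^1)^2 ≡ 27^2 = 729 ≡ 32 (mod 41)
27^4 = (27^2)^2 ≡ 32^2 = 1024 ≡ 40 (mod 41)
27^6 = 27^4 · 27^2 ≡ 40 · 32 ≡ 9 (mod 41).

9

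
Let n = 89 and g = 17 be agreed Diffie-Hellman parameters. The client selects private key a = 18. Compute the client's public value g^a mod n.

73

Public value = 17^18 mod 89.
17^1 ≡ 17 (mod 89)
17^2 = (17^1)^2 ≡ 17^2 = 289 ≡ 22 (mod 89)
17^4 = (17^2)^2 ≡ 22^2 = 484 ≡ 39 (mod 89)
17^8 = (17^4)^2 ≡ 39^2 = 1521 ≡ 8 (mod 89)
17^16 = (17^8)^2 ≡ 8^2 = 64 ≡ 64 (mod 89)
17^18 = 17^16 · 17^2 ≡ 64 · 22 ≡ 73 (mod 89).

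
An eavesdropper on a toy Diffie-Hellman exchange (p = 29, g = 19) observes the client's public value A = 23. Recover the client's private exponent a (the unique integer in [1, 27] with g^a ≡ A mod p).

Try successive powers of 19 modulo 29:
19^1 ≡ 19
19^2 ≡ 13
19^3 ≡ 15
19^4 ≡ 24
19^5 ≡ 21
19^6 ≡ 22
19^7 ≡ 12
19^8 ≡ 25
19^9 ≡ 11
19^10 ≡ 6
19^11 ≡ 27
19^12 ≡ 20
19^13 ≡ 3
19^14 ≡ 28
19^15 ≡ 10
19^16 ≡ 16
19^17 ≡ 14
19^18 ≡ 5
19^19 ≡ 8
19^20 ≡ 7
19^21 ≡ 17
19^22 ≡ 4
19^23 ≡ 18
19^24 ≡ 23
Found: a = 24.

24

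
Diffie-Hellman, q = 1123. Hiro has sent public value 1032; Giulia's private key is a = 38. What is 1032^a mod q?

Shared key K = 1032^38 mod 1123.
1032^1 ≡ 1032 (mod 1123)
1032^2 = (1032^1)^2 ≡ 1032^2 = 1065024 ≡ 420 (mod 1123)
1032^4 = (1032^2)^2 ≡ 420^2 = 176400 ≡ 89 (mod 1123)
1032^8 = (1032^4)^2 ≡ 89^2 = 7921 ≡ 60 (mod 1123)
1032^16 = (1032^8)^2 ≡ 60^2 = 3600 ≡ 231 (mod 1123)
1032^32 = (1032^16)^2 ≡ 231^2 = 53361 ≡ 580 (mod 1123)
1032^38 = 1032^32 · 1032^4 · 1032^2 ≡ 580 · 89 · 420 ≡ 885 (mod 1123).

885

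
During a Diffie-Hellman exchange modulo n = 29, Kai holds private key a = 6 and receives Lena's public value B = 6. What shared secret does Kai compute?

24

Shared key K = 6^6 mod 29.
6^1 ≡ 6 (mod 29)
6^2 = (6^1)^2 ≡ 6^2 = 36 ≡ 7 (mod 29)
6^4 = (6^2)^2 ≡ 7^2 = 49 ≡ 20 (mod 29)
6^6 = 6^4 · 6^2 ≡ 20 · 7 ≡ 24 (mod 29).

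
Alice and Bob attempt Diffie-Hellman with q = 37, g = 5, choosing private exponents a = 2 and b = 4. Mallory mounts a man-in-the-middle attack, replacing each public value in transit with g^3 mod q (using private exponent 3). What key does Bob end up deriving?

10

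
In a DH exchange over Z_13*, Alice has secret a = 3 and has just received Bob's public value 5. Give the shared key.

8

Shared key K = 5^3 mod 13.
5^1 ≡ 5 (mod 13)
5^2 = (5^1)^2 ≡ 5^2 = 25 ≡ 12 (mod 13)
5^3 = 5^2 · 5^1 ≡ 12 · 5 ≡ 8 (mod 13).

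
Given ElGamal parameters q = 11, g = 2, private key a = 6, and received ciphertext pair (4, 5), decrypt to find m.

4

Shared mask s = c₁^a mod q = 4^6 mod 11.
4^1 ≡ 4 (mod 11)
4^2 = (4^1)^2 ≡ 4^2 = 16 ≡ 5 (mod 11)
4^4 = (4^2)^2 ≡ 5^2 = 25 ≡ 3 (mod 11)
4^6 = 4^4 · 4^2 ≡ 3 · 5 ≡ 4 (mod 11).
So s = 4; s⁻¹ ≡ 3 (mod 11).
m = c₂ · s⁻¹ mod 11 = 5 · 3 mod 11 = 4.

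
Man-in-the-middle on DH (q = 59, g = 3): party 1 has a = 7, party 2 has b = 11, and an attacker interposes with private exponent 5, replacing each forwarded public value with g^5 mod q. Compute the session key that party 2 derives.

35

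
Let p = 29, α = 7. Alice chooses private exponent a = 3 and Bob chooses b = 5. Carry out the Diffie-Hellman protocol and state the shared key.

Alice sends A = α^a mod p = 7^3 mod 29.
7^1 ≡ 7 (mod 29)
7^2 = (7^1)^2 ≡ 7^2 = 49 ≡ 20 (mod 29)
7^3 = 7^2 · 7^1 ≡ 20 · 7 ≡ 24 (mod 29).
So A = 24. Bob then computes K = A^b mod p = 24^5 mod 29.
24^1 ≡ 24 (mod 29)
24^2 = (24^1)^2 ≡ 24^2 = 576 ≡ 25 (mod 29)
24^4 = (24^2)^2 ≡ 25^2 = 625 ≡ 16 (mod 29)
24^5 = 24^4 · 24^1 ≡ 16 · 24 ≡ 7 (mod 29).

7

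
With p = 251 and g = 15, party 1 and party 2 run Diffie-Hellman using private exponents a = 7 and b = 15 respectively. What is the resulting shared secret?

243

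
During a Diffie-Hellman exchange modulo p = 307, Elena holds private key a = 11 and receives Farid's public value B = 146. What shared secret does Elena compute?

122

Shared key K = 146^11 mod 307.
146^1 ≡ 146 (mod 307)
146^2 = (146^1)^2 ≡ 146^2 = 21316 ≡ 133 (mod 307)
146^4 = (146^2)^2 ≡ 133^2 = 17689 ≡ 190 (mod 307)
146^8 = (146^4)^2 ≡ 190^2 = 36100 ≡ 181 (mod 307)
146^11 = 146^8 · 146^2 · 146^1 ≡ 181 · 133 · 146 ≡ 122 (mod 307).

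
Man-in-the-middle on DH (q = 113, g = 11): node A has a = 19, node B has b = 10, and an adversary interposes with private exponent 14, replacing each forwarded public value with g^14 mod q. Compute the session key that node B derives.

112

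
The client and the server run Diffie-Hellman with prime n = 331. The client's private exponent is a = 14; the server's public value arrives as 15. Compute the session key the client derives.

215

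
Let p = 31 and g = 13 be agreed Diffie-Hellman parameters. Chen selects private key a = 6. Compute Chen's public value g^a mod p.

16

Public value = 13^6 mod 31.
13^1 ≡ 13 (mod 31)
13^2 = (13^1)^2 ≡ 13^2 = 169 ≡ 14 (mod 31)
13^4 = (13^2)^2 ≡ 14^2 = 196 ≡ 10 (mod 31)
13^6 = 13^4 · 13^2 ≡ 10 · 14 ≡ 16 (mod 31).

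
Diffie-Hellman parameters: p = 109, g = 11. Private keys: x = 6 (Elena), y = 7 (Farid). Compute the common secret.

Elena sends A = g^x mod p = 11^6 mod 109.
11^1 ≡ 11 (mod 109)
11^2 = (11^1)^2 ≡ 11^2 = 121 ≡ 12 (mod 109)
11^4 = (11^2)^2 ≡ 12^2 = 144 ≡ 35 (mod 109)
11^6 = 11^4 · 11^2 ≡ 35 · 12 ≡ 93 (mod 109).
So A = 93. Farid then computes K = A^y mod p = 93^7 mod 109.
93^1 ≡ 93 (mod 109)
93^2 = (93^1)^2 ≡ 93^2 = 8649 ≡ 38 (mod 109)
93^4 = (93^2)^2 ≡ 38^2 = 1444 ≡ 27 (mod 109)
93^7 = 93^4 · 93^2 · 93^1 ≡ 27 · 38 · 93 ≡ 43 (mod 109).

43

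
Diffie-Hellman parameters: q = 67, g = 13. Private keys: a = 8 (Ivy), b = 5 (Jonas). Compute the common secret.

Jonas sends B = g^b mod q = 13^5 mod 67.
13^1 ≡ 13 (mod 67)
13^2 = (13^1)^2 ≡ 13^2 = 169 ≡ 35 (mod 67)
13^4 = (13^2)^2 ≡ 35^2 = 1225 ≡ 19 (mod 67)
13^5 = 13^4 · 13^1 ≡ 19 · 13 ≡ 46 (mod 67).
So B = 46. Ivy then computes K = B^a mod q = 46^8 mod 67.
46^1 ≡ 46 (mod 67)
46^2 = (46^1)^2 ≡ 46^2 = 2116 ≡ 39 (mod 67)
46^4 = (46^2)^2 ≡ 39^2 = 1521 ≡ 47 (mod 67)
46^8 = (46^4)^2 ≡ 47^2 = 2209 ≡ 65 (mod 67)

65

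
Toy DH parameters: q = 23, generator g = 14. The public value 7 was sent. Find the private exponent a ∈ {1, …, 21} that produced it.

3

Try successive powers of 14 modulo 23:
14^1 ≡ 14
14^2 ≡ 12
14^3 ≡ 7
Found: a = 3.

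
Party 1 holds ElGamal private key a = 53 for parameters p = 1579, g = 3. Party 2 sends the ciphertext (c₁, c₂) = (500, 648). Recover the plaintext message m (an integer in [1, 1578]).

733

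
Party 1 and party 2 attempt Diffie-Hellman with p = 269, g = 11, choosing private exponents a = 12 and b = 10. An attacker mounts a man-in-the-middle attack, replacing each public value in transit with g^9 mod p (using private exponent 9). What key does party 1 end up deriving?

Party 1 receives an attacker's public value M = 11^9 mod 269 instead of the honest one.
11^1 ≡ 11 (mod 269)
11^2 = (11^1)^2 ≡ 11^2 = 121 ≡ 121 (mod 269)
11^4 = (11^2)^2 ≡ 121^2 = 14641 ≡ 115 (mod 269)
11^8 = (11^4)^2 ≡ 115^2 = 13225 ≡ 44 (mod 269)
11^9 = 11^8 · 11^1 ≡ 44 · 11 ≡ 215 (mod 269).
So M = 215. Party 1 computes K = M^12 mod 269.
215^1 ≡ 215 (mod 269)
215^2 = (215^1)^2 ≡ 215^2 = 46225 ≡ 226 (mod 269)
215^4 = (215^2)^2 ≡ 226^2 = 51076 ≡ 235 (mod 269)
215^8 = (215^4)^2 ≡ 235^2 = 55225 ≡ 80 (mod 269)
215^12 = 215^8 · 215^4 ≡ 80 · 235 ≡ 239 (mod 269).

239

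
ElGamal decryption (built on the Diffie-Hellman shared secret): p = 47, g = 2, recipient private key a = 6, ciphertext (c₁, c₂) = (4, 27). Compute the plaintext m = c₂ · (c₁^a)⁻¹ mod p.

24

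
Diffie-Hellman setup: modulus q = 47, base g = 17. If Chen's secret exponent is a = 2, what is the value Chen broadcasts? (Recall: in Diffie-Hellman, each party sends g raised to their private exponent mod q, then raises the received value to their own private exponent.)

7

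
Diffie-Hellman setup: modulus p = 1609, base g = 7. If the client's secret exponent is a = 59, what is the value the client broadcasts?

1201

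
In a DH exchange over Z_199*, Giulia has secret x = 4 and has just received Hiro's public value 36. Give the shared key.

56

Shared key K = 36^4 mod 199.
36^1 ≡ 36 (mod 199)
36^2 = (36^1)^2 ≡ 36^2 = 1296 ≡ 102 (mod 199)
36^4 = (36^2)^2 ≡ 102^2 = 10404 ≡ 56 (mod 199)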